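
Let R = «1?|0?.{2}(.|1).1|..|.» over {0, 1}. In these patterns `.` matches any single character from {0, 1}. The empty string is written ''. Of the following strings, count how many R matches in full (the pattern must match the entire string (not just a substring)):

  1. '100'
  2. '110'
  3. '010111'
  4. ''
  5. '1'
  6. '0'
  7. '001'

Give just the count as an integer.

1 → no match
2 → no match
3 → match
4 → match
5 → match
6 → match
7 → no match
Total matched: 4

4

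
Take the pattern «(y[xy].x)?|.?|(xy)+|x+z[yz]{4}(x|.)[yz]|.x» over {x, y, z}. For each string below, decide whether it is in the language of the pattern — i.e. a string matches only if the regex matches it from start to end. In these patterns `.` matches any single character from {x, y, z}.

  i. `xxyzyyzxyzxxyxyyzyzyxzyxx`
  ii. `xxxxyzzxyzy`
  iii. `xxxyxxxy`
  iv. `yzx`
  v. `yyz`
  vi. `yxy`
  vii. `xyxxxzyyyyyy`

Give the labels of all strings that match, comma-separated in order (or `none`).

none

i → no match
ii. `xxxxyzzxyzy` → no match
iii. `xxxyxxxy` → no match
iv. `yzx` → no match
v. `yyz` → no match
vi. `yxy` → no match
vii. `xyxxxzyyyyyy` → no match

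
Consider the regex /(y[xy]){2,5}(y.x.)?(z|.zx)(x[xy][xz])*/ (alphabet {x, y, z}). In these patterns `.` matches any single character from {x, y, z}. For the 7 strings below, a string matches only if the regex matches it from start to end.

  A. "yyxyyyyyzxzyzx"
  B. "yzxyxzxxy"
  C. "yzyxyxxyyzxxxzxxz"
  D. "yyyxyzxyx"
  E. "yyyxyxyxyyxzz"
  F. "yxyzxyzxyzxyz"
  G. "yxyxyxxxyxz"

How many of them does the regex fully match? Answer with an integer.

A → no match
B. "yzxyxzxxy" → no match
C → no match
D. "yyyxyzxyx" → no match
E → match
F → no match
G. "yxyxyxxxyxz" → no match
Total matched: 1

1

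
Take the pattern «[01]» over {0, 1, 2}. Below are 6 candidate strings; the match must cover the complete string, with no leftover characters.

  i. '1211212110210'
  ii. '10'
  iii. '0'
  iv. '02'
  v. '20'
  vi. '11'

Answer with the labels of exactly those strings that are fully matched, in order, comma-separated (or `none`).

iii

i → no match
ii. '10' → no match
iii. '0' → match
iv. '02' → no match
v. '20' → no match
vi. '11' → no match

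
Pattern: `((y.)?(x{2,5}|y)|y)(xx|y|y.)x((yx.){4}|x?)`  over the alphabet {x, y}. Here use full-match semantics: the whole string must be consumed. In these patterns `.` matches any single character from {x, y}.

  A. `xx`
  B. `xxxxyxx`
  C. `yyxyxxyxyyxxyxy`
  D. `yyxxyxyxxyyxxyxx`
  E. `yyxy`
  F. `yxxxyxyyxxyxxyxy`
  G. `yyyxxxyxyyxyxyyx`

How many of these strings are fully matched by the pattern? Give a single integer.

3

A. `xx` → no match
B. `xxxxyxx` → match
C → match
D → no match
E. `yyxy` → no match
F → match
G → no match
Total matched: 3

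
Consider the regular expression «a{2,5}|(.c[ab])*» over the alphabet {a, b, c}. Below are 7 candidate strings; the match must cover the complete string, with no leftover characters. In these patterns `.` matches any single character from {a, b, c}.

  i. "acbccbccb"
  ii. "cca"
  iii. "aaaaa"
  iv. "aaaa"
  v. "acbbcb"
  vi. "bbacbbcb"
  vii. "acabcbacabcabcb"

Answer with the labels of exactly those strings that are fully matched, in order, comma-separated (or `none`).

i → match
ii → match
iii → match
iv → match
v → match
vi → no match
vii → match

i, ii, iii, iv, v, vii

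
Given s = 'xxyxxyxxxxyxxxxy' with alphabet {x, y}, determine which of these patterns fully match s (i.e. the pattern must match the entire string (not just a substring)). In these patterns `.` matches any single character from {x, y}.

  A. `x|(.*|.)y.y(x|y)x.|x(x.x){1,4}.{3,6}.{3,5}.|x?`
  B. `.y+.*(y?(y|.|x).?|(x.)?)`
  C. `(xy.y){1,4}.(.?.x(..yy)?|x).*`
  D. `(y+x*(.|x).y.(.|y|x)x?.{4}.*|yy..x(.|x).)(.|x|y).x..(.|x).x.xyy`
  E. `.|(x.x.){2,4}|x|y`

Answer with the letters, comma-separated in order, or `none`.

A

A → match
B → no match
C → no match — must start with 'xy'
D → no match — must end with 'xyy'
E → no match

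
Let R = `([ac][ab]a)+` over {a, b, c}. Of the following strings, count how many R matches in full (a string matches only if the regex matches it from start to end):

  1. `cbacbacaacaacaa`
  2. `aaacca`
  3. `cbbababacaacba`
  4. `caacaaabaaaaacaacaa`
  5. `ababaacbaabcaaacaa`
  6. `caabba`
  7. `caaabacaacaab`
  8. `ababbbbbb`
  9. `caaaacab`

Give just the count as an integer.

1 → match
2. `aaacca` → no match
3 → no match
4 → no match
5 → no match
6. `caabba` → no match
7 → no match — must end with `a`
8. `ababbbbbb` → no match — must end with `a`
9. `caaaacab` → no match — must end with `a`
Total matched: 1

1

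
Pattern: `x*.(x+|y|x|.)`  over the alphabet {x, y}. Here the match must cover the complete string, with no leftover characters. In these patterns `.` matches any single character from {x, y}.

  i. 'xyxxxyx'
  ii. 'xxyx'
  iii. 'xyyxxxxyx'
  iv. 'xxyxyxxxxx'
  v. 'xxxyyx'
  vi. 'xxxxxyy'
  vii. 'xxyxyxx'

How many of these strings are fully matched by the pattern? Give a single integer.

2

i → no match
ii → match
iii → no match
iv → no match
v → no match
vi → match
vii → no match
Total matched: 2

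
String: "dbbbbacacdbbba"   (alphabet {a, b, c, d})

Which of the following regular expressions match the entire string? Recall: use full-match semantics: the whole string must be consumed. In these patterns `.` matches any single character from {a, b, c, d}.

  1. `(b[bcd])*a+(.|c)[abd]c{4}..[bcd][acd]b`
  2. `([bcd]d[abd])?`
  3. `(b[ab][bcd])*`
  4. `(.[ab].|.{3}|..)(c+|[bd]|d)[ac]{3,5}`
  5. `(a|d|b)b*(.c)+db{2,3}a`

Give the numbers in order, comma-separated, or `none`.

1 → no match — must end with "b"
2 → no match
3 → no match
4 → no match
5 → match

5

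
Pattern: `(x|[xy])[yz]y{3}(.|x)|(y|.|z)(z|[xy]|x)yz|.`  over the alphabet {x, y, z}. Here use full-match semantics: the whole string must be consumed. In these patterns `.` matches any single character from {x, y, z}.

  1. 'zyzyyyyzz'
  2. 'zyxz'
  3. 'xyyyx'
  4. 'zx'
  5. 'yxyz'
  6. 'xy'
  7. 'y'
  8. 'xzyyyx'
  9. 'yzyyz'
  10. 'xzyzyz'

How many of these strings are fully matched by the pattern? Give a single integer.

3

1 → no match
2 → no match
3 → no match
4 → no match
5 → match
6 → no match
7 → match
8 → match
9 → no match
10 → no match
Total matched: 3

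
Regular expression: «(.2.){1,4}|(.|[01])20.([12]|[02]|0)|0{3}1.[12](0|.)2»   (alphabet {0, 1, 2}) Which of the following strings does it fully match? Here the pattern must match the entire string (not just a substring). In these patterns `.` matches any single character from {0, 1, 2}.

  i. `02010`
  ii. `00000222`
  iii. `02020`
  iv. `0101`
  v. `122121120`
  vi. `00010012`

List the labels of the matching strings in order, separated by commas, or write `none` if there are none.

i → match
ii → no match
iii → match
iv → no match
v → match
vi → no match

i, iii, v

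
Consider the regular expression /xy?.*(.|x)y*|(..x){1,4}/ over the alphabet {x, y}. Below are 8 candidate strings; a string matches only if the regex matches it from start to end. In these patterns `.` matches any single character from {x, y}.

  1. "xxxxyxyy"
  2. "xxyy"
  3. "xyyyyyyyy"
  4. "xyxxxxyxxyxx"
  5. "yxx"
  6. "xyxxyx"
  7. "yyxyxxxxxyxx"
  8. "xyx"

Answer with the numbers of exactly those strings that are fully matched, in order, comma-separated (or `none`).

1. "xxxxyxyy" → match
2. "xxyy" → match
3. "xyyyyyyyy" → match
4. "xyxxxxyxxyxx" → match
5. "yxx" → match
6. "xyxxyx" → match
7. "yyxyxxxxxyxx" → match
8. "xyx" → match

1, 2, 3, 4, 5, 6, 7, 8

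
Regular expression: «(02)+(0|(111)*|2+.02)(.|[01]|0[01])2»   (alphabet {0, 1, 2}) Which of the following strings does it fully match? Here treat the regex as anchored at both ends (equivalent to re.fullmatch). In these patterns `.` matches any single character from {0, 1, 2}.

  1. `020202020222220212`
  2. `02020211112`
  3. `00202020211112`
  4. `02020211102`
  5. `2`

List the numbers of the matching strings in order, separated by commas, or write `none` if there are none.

1 → match
2 → match
3 → no match — must start with `02`
4 → match
5 → no match — must start with `02`

1, 2, 4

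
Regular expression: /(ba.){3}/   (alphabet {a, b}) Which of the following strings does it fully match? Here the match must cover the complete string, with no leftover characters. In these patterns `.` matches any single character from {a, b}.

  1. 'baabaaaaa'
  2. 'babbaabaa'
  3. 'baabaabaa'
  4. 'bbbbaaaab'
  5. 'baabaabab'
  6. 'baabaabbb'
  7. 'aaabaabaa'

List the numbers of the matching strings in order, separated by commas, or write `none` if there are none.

2, 3, 5

1. 'baabaaaaa' → no match
2. 'babbaabaa' → match
3. 'baabaabaa' → match
4. 'bbbbaaaab' → no match — must start with 'ba'
5. 'baabaabab' → match
6. 'baabaabbb' → no match
7. 'aaabaabaa' → no match — must start with 'ba'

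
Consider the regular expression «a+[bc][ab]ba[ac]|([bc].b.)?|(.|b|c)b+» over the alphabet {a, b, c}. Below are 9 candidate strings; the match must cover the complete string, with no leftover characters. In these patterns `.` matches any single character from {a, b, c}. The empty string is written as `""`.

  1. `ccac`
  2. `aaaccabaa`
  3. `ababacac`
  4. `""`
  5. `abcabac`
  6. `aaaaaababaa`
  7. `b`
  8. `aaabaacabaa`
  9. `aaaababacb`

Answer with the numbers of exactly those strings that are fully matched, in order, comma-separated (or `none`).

1 → no match
2 → no match
3 → no match
4 → match
5 → no match
6 → match
7 → no match
8 → no match
9 → no match

4, 6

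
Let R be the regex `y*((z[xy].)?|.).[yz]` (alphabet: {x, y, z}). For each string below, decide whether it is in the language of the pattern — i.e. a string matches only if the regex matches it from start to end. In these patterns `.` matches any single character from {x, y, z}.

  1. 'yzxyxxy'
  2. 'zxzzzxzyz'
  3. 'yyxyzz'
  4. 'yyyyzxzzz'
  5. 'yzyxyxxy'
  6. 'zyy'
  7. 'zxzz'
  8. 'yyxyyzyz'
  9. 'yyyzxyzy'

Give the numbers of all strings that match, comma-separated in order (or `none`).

1 → no match
2 → no match
3 → no match
4 → match
5 → no match
6 → match
7 → no match
8 → no match
9 → match

4, 6, 9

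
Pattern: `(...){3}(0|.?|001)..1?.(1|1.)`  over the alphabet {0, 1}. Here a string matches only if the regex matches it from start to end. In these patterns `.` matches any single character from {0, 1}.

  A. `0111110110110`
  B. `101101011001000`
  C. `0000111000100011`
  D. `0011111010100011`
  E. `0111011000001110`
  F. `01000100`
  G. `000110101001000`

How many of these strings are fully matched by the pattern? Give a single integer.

A → no match
B → no match
C → no match
D → no match
E → match
F. `01000100` → no match
G → no match
Total matched: 1

1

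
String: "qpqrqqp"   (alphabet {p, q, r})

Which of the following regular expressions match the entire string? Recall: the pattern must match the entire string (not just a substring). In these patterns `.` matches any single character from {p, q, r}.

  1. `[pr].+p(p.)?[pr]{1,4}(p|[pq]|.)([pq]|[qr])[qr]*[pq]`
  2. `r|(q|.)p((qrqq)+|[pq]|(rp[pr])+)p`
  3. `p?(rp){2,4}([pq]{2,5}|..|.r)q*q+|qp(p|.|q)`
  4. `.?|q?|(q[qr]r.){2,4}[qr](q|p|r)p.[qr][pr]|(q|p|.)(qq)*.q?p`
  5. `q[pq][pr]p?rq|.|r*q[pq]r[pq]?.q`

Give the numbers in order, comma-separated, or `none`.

2

1 → no match
2 → match
3 → no match
4 → no match
5 → no match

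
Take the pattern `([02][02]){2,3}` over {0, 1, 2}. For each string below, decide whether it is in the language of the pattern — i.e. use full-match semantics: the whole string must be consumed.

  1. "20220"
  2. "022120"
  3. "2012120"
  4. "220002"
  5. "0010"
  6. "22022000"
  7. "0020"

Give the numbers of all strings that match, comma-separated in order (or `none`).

1 → no match
2 → no match
3 → no match
4 → match
5 → no match
6 → no match
7 → match

4, 7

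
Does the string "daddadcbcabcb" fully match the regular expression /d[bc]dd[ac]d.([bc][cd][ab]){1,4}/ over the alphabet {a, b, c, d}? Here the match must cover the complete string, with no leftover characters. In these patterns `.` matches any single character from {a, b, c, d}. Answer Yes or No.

No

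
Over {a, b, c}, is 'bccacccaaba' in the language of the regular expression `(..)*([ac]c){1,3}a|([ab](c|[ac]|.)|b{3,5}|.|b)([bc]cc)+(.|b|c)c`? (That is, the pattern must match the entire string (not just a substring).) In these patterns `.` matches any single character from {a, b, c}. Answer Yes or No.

No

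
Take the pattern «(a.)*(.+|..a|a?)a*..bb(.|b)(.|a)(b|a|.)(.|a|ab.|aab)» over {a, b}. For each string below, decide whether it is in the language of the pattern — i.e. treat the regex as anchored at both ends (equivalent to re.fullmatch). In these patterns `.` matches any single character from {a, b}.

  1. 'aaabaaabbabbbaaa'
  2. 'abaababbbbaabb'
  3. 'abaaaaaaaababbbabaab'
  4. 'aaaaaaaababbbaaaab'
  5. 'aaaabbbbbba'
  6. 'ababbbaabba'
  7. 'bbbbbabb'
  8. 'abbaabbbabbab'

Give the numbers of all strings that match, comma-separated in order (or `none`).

1, 2, 3, 4, 5, 7

1 → match
2 → match
3 → match
4 → match
5 → match
6 → no match
7 → match
8 → no match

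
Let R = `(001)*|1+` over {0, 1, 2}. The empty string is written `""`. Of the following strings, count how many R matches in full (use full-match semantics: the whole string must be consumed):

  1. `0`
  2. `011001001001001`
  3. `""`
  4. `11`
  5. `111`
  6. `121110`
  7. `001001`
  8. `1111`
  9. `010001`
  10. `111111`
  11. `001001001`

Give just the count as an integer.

1 → no match
2 → no match
3 → match
4 → match
5 → match
6 → no match
7 → match
8 → match
9 → no match
10 → match
11 → match
Total matched: 7

7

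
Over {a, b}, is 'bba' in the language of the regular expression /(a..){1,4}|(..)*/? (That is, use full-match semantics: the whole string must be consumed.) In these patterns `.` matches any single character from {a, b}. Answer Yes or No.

No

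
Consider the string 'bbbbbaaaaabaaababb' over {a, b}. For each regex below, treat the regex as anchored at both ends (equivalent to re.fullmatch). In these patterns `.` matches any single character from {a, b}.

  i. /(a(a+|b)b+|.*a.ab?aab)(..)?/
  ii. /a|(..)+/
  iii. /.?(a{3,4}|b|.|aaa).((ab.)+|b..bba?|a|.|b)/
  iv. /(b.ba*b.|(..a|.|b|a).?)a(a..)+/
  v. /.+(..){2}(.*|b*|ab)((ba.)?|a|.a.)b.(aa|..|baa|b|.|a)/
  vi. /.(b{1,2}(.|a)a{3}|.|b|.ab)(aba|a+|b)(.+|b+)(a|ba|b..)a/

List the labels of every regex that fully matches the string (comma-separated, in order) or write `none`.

i → no match
ii → match
iii → no match
iv → match
v → match
vi → no match — must end with 'a'

ii, iv, v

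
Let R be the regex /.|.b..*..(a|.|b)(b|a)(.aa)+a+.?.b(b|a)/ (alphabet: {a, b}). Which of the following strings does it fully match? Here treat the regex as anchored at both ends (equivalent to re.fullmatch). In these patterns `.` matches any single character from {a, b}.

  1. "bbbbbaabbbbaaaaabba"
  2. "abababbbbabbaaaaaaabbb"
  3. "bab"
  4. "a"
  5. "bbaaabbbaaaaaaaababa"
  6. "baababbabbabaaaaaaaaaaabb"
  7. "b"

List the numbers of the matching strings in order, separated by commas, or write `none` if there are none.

1 → match
2 → match
3 → no match
4 → match
5 → match
6 → no match
7 → match

1, 2, 4, 5, 7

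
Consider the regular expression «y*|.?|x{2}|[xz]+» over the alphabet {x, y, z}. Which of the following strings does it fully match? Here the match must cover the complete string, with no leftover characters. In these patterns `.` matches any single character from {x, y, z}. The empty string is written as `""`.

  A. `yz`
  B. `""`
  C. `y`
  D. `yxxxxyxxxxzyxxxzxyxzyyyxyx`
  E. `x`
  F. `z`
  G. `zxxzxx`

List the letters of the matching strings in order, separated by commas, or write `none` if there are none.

A → no match
B → match
C → match
D → no match
E → match
F → match
G → match

B, C, E, F, G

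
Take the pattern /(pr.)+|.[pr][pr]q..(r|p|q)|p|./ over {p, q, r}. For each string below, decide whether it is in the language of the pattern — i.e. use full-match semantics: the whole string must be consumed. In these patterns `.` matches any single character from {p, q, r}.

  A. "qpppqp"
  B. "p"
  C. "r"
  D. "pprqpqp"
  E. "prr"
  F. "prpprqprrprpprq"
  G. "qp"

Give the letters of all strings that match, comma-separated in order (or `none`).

B, C, D, E, F

A. "qpppqp" → no match
B. "p" → match
C. "r" → match
D. "pprqpqp" → match
E. "prr" → match
F → match
G. "qp" → no match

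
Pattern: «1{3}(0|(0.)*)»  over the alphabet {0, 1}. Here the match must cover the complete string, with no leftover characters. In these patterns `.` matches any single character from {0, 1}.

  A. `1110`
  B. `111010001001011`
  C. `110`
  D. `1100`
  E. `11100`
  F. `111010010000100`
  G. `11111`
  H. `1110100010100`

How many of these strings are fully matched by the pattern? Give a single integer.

3

A → match
B → no match
C → no match
D → no match
E → match
F → no match
G → no match
H → match
Total matched: 3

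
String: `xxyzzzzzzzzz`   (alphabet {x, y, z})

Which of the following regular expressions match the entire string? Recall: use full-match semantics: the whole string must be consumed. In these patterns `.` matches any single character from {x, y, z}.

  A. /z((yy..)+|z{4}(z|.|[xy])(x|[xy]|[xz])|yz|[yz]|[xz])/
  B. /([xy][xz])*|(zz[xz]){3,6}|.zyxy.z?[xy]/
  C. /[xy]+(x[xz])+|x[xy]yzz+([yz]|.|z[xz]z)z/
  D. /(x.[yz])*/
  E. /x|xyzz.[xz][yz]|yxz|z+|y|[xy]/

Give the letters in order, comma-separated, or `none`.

A → no match — must start with `z`
B → no match
C → match
D → no match
E → no match

C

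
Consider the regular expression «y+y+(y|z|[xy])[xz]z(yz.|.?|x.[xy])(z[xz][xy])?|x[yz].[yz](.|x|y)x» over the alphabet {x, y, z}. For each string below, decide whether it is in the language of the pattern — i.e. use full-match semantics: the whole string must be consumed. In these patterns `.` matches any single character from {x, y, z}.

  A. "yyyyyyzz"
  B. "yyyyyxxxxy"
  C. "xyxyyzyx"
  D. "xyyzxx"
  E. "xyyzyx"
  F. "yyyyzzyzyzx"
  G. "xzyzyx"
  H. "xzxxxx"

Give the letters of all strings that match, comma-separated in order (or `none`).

A → match
B → no match
C → no match
D → match
E → match
F → no match
G → match
H → no match

A, D, E, G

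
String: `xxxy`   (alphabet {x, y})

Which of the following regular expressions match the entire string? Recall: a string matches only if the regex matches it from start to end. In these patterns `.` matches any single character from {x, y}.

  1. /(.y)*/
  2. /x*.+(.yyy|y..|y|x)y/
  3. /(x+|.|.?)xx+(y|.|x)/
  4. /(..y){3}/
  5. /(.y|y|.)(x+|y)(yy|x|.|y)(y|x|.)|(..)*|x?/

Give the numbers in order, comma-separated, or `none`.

2, 3, 5

1 → no match
2 → match
3 → match
4 → no match
5 → match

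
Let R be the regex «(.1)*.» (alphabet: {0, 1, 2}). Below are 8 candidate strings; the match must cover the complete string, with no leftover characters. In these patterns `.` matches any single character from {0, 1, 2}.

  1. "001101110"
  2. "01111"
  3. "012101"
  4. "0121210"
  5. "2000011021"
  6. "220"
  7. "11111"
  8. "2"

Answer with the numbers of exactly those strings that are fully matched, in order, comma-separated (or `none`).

2, 4, 7, 8

1 → no match
2 → match
3 → no match
4 → match
5 → no match
6 → no match
7 → match
8 → match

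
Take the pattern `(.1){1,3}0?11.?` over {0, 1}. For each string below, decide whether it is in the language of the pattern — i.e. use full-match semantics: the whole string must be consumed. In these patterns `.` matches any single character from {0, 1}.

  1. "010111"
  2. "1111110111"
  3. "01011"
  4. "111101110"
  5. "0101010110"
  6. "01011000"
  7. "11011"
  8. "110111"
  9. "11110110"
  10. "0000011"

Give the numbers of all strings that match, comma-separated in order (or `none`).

1, 2, 3, 4, 5, 7, 8, 9

1 → match
2 → match
3 → match
4 → match
5 → match
6 → no match
7 → match
8 → match
9 → match
10 → no match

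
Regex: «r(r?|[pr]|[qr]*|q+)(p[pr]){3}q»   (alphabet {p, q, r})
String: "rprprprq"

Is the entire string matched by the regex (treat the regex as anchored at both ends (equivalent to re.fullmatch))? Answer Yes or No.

Yes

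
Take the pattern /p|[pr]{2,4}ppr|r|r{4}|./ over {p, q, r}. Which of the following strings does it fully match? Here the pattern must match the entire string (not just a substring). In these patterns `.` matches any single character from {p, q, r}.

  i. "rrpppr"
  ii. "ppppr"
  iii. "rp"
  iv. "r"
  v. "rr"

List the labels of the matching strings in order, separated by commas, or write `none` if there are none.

i. "rrpppr" → match
ii. "ppppr" → match
iii. "rp" → no match
iv. "r" → match
v. "rr" → no match

i, ii, iv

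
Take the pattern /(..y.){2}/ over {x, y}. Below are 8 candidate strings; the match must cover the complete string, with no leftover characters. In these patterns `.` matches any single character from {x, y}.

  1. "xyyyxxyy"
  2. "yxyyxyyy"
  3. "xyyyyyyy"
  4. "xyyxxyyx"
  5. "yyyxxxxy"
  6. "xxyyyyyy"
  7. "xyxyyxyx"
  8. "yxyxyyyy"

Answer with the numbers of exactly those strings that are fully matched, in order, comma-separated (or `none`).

1 → match
2 → match
3 → match
4 → match
5 → no match
6 → match
7 → no match
8 → match

1, 2, 3, 4, 6, 8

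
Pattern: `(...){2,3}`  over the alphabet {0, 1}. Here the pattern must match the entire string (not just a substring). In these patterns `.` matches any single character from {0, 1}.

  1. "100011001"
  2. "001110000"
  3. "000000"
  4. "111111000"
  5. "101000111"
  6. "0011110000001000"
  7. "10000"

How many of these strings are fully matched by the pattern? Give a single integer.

5

1 → match
2 → match
3 → match
4 → match
5 → match
6 → no match
7 → no match
Total matched: 5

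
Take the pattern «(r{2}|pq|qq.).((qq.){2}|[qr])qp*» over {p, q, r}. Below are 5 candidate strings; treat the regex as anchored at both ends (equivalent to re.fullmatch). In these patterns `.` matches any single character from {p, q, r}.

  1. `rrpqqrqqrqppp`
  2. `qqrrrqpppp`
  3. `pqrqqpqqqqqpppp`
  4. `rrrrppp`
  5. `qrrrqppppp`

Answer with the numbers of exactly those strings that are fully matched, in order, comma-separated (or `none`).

1 → match
2 → match
3 → no match
4 → no match
5 → no match

1, 2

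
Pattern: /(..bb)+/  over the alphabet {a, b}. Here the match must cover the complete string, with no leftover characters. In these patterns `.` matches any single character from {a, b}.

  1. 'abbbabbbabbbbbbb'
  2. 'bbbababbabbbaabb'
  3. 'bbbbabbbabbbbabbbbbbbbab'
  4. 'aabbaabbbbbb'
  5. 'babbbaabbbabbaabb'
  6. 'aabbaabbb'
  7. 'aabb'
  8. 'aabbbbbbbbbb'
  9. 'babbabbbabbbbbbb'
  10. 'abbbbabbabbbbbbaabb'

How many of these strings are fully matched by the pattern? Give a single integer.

1 → match
2 → no match
3 → no match — must end with 'bb'
4 → match
5 → no match
6 → no match
7 → match
8 → match
9 → match
10 → no match
Total matched: 5

5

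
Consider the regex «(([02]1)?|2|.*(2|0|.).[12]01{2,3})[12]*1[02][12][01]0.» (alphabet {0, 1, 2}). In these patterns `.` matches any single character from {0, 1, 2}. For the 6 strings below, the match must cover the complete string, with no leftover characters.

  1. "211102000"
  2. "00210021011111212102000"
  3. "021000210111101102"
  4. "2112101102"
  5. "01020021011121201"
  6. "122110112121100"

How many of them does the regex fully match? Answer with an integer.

1 → match
2 → match
3 → match
4 → match
5 → no match
6 → match
Total matched: 5

5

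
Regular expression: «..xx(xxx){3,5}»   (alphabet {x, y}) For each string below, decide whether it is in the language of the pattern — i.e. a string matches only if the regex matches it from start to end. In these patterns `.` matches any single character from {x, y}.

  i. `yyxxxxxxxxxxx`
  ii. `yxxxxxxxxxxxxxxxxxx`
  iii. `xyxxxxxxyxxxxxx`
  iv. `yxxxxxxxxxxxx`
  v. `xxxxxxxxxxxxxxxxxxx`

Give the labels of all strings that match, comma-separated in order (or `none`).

i → match
ii → match
iii → no match
iv → match
v → match

i, ii, iv, v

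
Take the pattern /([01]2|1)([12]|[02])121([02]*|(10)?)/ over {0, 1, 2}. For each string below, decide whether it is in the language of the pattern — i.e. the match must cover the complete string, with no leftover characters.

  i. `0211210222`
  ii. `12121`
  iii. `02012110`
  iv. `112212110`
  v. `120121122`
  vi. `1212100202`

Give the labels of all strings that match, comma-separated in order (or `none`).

i, ii, iii, vi

i → match
ii → match
iii → match
iv → no match
v → no match
vi → match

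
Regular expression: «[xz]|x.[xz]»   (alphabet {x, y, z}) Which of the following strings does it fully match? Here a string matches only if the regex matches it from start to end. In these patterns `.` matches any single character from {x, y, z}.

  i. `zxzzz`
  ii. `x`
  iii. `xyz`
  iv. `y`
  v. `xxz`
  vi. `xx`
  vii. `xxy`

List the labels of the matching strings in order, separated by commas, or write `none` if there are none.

i. `zxzzz` → no match
ii. `x` → match
iii. `xyz` → match
iv. `y` → no match
v. `xxz` → match
vi. `xx` → no match
vii. `xxy` → no match

ii, iii, v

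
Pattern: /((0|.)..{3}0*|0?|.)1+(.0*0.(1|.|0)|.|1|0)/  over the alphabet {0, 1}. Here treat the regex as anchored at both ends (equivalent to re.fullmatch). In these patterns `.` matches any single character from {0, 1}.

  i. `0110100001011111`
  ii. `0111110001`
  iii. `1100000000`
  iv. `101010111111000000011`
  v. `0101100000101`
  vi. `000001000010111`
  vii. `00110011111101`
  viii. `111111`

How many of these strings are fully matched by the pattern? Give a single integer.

i → no match
ii. `0111110001` → match
iii. `1100000000` → match
iv → match
v → no match
vi → no match
vii → no match
viii. `111111` → match
Total matched: 4

4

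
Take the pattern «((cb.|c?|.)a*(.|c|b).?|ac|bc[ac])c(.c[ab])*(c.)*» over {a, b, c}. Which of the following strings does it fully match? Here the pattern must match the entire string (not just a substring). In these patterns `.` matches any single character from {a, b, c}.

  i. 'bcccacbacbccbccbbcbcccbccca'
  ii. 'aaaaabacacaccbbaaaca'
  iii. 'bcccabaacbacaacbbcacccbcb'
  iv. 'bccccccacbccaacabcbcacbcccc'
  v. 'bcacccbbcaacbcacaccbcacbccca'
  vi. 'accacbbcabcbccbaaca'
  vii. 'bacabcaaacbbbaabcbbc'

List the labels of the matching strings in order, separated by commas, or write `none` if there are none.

i

i → match
ii → no match
iii → no match
iv → no match
v → no match
vi → no match
vii → no match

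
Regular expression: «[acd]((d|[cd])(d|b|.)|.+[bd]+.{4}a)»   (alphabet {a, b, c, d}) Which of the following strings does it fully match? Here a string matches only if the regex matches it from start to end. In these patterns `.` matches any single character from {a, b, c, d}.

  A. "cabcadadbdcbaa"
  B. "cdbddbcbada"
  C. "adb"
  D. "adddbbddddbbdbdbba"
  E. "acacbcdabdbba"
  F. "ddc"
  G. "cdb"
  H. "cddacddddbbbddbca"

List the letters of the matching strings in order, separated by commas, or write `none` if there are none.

A → match
B. "cdbddbcbada" → match
C. "adb" → match
D → match
E → no match
F. "ddc" → match
G. "cdb" → match
H → match

A, B, C, D, F, G, H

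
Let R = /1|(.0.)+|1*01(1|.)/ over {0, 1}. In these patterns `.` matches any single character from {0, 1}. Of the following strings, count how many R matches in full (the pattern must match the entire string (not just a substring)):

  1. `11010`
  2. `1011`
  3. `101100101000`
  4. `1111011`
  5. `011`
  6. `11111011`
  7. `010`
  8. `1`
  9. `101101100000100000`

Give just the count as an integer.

9

1 → match
2 → match
3 → match
4 → match
5 → match
6 → match
7 → match
8 → match
9 → match
Total matched: 9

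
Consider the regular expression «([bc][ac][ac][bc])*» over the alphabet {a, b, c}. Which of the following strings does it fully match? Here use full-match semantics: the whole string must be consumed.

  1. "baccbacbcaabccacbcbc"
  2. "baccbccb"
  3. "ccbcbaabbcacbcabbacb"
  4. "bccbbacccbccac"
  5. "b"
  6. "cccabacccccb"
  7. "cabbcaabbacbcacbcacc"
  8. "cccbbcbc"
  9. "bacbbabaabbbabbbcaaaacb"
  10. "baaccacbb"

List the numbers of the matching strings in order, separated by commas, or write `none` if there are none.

2

1 → no match
2 → match
3 → no match
4 → no match
5 → no match
6 → no match
7 → no match
8 → no match
9 → no match
10 → no match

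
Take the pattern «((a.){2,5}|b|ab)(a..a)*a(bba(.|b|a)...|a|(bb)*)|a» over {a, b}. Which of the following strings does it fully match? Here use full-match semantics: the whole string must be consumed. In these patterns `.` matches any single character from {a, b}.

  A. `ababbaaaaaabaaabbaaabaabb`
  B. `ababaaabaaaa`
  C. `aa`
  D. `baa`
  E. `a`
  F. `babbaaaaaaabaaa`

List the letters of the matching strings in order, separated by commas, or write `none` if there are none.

A → match
B → match
C → no match
D → match
E → match
F → match

A, B, D, E, F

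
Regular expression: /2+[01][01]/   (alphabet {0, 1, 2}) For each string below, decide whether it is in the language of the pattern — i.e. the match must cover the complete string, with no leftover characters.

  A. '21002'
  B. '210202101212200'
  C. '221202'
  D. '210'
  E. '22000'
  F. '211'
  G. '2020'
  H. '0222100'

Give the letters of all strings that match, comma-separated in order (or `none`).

D, F

A → no match
B → no match
C → no match
D → match
E → no match
F → match
G → no match
H → no match — must start with '2'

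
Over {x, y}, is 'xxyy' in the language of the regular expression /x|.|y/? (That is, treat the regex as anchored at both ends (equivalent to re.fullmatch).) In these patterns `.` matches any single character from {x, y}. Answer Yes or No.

No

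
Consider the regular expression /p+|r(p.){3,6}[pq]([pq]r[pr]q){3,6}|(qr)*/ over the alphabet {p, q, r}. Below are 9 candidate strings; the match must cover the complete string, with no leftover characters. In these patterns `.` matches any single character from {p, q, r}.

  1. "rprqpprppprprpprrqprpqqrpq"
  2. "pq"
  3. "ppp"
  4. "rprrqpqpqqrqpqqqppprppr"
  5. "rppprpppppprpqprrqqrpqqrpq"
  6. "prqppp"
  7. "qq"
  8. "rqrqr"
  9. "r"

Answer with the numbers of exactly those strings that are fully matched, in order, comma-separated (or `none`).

3, 5

1 → no match
2 → no match
3 → match
4 → no match
5 → match
6 → no match
7 → no match
8 → no match
9 → no match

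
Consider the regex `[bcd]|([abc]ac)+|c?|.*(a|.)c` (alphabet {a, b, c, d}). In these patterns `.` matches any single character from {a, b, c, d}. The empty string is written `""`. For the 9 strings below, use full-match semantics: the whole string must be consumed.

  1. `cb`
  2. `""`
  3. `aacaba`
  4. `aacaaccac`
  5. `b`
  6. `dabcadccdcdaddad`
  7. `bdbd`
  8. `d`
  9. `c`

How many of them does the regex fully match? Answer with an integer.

5

1 → no match
2 → match
3 → no match
4 → match
5 → match
6 → no match
7 → no match
8 → match
9 → match
Total matched: 5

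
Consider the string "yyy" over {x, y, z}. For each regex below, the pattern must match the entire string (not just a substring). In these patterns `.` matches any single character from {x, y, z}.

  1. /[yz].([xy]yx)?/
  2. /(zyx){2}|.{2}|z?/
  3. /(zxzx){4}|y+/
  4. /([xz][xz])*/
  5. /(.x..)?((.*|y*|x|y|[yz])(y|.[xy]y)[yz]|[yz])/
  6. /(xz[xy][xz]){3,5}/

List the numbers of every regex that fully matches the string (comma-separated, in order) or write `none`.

3, 5

1 → no match
2 → no match
3 → match
4 → no match
5 → match
6 → no match — must start with "xz"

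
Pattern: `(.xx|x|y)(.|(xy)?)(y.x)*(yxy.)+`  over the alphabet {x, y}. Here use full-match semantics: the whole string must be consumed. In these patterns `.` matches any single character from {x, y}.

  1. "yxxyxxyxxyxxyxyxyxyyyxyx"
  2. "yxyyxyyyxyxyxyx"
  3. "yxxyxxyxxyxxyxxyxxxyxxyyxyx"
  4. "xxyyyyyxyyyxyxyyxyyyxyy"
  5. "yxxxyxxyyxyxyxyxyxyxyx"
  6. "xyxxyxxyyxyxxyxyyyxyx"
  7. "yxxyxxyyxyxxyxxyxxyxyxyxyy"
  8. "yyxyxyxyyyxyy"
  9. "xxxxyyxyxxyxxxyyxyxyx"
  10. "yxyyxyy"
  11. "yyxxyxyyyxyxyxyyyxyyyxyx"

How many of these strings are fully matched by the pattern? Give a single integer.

1 → match
2 → match
3 → no match
4 → no match
5 → match
6 → match
7 → match
8 → match
9 → no match
10 → match
11 → match
Total matched: 8

8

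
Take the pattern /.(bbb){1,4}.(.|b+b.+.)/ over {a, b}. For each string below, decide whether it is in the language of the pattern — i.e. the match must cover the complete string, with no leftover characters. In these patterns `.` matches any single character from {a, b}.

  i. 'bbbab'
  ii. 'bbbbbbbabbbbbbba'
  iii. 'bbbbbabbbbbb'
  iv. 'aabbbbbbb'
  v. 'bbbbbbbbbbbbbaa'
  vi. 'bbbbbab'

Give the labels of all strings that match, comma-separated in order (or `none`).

ii, v

i → no match
ii → match
iii → no match
iv → no match
v → match
vi → no match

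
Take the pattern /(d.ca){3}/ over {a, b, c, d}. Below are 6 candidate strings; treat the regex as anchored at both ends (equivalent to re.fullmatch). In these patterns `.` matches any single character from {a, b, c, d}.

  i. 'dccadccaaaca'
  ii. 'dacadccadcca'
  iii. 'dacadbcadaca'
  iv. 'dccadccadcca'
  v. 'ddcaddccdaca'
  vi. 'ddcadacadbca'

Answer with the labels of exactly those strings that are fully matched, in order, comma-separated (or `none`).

i → no match
ii → match
iii → match
iv → match
v → no match
vi → match

ii, iii, iv, vi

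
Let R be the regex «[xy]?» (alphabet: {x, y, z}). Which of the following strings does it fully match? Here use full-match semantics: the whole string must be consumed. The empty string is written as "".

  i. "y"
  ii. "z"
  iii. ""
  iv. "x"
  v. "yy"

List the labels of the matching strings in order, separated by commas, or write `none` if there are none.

i → match
ii → no match
iii → match
iv → match
v → no match

i, iii, iv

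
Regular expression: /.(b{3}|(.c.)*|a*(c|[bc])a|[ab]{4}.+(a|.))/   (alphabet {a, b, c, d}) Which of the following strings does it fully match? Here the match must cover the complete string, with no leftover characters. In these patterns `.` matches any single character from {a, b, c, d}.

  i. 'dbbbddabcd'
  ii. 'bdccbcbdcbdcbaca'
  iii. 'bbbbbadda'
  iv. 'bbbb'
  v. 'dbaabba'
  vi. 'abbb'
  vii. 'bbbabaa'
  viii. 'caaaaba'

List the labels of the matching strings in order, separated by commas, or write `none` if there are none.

ii, iii, iv, v, vi, vii, viii

i → no match
ii → match
iii → match
iv → match
v → match
vi → match
vii → match
viii → match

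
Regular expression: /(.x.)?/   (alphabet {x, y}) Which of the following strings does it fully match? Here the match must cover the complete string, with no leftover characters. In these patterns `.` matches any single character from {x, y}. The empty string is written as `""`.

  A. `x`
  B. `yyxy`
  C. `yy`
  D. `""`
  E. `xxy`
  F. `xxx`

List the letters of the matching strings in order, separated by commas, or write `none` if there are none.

D, E, F

A → no match
B → no match
C → no match
D → match
E → match
F → match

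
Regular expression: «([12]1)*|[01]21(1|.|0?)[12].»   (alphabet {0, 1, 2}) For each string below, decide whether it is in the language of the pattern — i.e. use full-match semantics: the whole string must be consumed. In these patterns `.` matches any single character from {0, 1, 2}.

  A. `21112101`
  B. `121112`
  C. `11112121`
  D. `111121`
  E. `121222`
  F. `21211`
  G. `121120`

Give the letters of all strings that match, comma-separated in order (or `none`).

A. `21112101` → no match
B. `121112` → match
C. `11112121` → match
D. `111121` → match
E. `121222` → match
F. `21211` → no match
G. `121120` → match

B, C, D, E, G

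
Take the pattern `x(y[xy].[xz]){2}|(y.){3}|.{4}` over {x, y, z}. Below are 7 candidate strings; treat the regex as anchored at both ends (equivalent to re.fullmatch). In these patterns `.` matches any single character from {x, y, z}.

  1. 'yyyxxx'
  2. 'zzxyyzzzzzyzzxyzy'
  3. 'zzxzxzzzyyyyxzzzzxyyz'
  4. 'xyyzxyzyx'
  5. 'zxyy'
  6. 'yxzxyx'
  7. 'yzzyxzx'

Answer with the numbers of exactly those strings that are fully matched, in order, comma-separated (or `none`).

1 → no match
2 → no match
3 → no match
4 → no match
5 → match
6 → no match
7 → no match

5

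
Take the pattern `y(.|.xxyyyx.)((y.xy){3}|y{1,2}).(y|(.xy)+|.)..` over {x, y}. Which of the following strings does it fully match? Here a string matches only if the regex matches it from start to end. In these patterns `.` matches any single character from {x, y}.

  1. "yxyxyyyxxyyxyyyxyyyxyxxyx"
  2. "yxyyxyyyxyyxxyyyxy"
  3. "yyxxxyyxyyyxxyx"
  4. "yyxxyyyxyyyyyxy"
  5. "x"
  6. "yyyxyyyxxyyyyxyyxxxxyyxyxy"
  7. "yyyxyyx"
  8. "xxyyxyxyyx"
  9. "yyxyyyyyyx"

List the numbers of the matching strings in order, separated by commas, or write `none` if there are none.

1 → no match
2 → match
3 → no match
4 → match
5 → no match — must start with "y"
6 → no match
7 → match
8 → no match — must start with "y"
9 → no match

2, 4, 7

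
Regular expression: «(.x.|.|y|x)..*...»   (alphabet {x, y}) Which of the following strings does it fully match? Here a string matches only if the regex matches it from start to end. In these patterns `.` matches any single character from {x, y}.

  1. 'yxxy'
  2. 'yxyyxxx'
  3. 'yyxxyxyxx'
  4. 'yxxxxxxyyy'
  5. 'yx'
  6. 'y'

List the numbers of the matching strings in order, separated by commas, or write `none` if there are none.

2, 3, 4

1 → no match
2 → match
3 → match
4 → match
5 → no match
6 → no match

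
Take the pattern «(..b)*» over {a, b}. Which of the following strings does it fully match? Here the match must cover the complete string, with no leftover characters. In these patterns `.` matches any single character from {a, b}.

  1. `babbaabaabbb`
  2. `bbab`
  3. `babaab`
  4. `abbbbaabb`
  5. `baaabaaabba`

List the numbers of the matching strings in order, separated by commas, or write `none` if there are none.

1. `babbaabaabbb` → no match
2. `bbab` → no match
3. `babaab` → match
4. `abbbbaabb` → no match
5. `baaabaaabba` → no match

3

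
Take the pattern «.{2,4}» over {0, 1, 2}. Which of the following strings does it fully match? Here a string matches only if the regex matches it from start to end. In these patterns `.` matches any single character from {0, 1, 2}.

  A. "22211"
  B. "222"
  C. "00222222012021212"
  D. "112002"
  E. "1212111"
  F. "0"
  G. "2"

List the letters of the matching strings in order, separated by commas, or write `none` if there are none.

B

A → no match
B → match
C → no match
D → no match
E → no match
F → no match
G → no match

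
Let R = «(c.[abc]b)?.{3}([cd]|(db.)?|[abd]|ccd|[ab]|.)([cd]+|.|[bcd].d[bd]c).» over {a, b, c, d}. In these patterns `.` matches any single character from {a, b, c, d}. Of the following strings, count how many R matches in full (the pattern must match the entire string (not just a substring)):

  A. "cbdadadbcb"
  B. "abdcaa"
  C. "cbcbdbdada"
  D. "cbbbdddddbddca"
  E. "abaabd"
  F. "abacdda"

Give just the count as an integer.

A → match
B → match
C → match
D → match
E → match
F → match
Total matched: 6

6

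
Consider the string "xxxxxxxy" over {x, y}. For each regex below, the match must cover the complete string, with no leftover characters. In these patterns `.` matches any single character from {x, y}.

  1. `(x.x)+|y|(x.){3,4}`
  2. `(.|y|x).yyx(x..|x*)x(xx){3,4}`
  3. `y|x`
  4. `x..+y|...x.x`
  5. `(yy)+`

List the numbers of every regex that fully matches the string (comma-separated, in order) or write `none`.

1 → match
2 → no match — must end with "xx"
3 → no match
4 → match
5 → no match — must start with "yy"

1, 4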